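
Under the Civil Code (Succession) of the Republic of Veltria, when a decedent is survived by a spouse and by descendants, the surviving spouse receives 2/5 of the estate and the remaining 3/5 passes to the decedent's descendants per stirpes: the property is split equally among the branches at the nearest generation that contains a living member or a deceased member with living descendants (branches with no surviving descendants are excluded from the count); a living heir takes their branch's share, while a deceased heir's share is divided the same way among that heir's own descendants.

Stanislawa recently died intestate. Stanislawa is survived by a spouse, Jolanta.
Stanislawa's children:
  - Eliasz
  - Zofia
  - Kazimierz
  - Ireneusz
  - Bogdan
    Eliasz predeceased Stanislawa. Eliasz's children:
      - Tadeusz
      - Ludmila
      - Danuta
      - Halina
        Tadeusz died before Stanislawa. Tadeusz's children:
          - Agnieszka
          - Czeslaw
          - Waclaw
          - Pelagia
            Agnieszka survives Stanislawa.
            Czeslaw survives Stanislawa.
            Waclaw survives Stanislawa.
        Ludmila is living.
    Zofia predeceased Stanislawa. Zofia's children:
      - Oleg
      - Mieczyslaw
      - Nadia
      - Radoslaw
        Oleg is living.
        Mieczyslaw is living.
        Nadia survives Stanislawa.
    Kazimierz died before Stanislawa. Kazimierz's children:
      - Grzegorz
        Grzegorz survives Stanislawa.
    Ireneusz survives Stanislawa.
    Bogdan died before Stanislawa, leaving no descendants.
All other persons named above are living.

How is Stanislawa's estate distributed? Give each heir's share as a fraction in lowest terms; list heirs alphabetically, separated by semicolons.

Agnieszka 3/320; Czeslaw 3/320; Danuta 3/80; Grzegorz 3/20; Halina 3/80; Ireneusz 3/20; Jolanta 2/5; Ludmila 3/80; Mieczyslaw 3/80; Nadia 3/80; Oleg 3/80; Pelagia 3/320; Radoslaw 3/80; Waclaw 3/320

Jolanta, as surviving spouse, takes 2/5.
The remaining 3/5 passes to Stanislawa's descendants per stirpes.
Bogdan left no surviving issue, so that branch lapses and is disregarded.
The 3/5 is divided into 4 equal shares of 3/20 among Eliasz, Zofia, Kazimierz, Ireneusz.
Eliasz predeceased; the 3/20 allotted to Eliasz's branch passes to Eliasz's issue by representation.
The 3/20 is divided into 4 equal shares of 3/80 among Tadeusz, Ludmila, Danuta, Halina.
Tadeusz predeceased; the 3/80 allotted to Tadeusz's branch passes to Tadeusz's issue by representation.
The 3/80 is divided into 4 equal shares of 3/320 among Agnieszka, Czeslaw, Waclaw, Pelagia.
Agnieszka is living and takes 3/320.
Czeslaw is living and takes 3/320.
Waclaw is living and takes 3/320.
Pelagia is living and takes 3/320.
Ludmila is living and takes 3/80.
Danuta is living and takes 3/80.
Halina is living and takes 3/80.
Zofia predeceased; the 3/20 allotted to Zofia's branch passes to Zofia's issue by representation.
The 3/20 is divided into 4 equal shares of 3/80 among Oleg, Mieczyslaw, Nadia, Radoslaw.
Oleg is living and takes 3/80.
Mieczyslaw is living and takes 3/80.
Nadia is living and takes 3/80.
Radoslaw is living and takes 3/80.
Kazimierz predeceased; the 3/20 allotted to Kazimierz's branch passes to Kazimierz's issue by representation.
Grzegorz is the sole taker at this level and receives the full 3/20.
Ireneusz is living and takes 3/20.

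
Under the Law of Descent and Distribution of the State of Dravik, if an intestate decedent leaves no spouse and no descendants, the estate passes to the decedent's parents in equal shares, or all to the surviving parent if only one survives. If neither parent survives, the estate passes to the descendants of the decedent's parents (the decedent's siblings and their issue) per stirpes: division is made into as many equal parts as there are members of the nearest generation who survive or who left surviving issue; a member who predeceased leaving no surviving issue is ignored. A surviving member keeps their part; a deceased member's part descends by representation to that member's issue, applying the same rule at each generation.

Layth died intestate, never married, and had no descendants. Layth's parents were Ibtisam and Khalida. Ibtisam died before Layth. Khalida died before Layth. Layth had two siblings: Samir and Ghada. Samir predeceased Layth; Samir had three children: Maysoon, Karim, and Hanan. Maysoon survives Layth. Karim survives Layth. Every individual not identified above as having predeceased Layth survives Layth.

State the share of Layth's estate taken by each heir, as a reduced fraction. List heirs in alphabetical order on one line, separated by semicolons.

Ghada 1/2; Hanan 1/6; Karim 1/6; Maysoon 1/6

Neither parent survives and there are no descendants, so the estate passes to Layth's siblings and their issue per stirpes.
The estate is divided into 2 equal shares of 1/2 among Samir, Ghada.
Samir predeceased; the 1/2 allotted to Samir's branch passes to Samir's issue by representation.
The 1/2 is divided into 3 equal shares of 1/6 among Maysoon, Karim, Hanan.
Maysoon is living and takes 1/6.
Karim is living and takes 1/6.
Hanan is living and takes 1/6.
Ghada is living and takes 1/2.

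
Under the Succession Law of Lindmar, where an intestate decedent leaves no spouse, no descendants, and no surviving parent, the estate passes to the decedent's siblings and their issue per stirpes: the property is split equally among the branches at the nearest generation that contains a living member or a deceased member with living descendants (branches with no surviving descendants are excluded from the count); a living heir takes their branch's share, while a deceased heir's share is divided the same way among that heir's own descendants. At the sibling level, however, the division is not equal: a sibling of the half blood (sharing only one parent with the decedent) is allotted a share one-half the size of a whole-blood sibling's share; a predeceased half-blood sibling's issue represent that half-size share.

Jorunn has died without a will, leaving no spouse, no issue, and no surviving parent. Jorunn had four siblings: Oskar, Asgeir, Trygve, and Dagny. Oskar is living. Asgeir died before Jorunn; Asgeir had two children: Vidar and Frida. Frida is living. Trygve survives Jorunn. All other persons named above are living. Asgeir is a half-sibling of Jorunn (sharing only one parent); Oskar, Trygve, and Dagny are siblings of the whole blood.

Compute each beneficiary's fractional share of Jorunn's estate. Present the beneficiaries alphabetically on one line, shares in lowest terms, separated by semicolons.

No spouse, descendants, or parent survives, so the estate passes to Jorunn's siblings per stirpes.
Half-blood siblings count for one-half the weight of whole-blood siblings at the initial division.
Dividing 1 in proportion to weights (total weight 7/2): Oskar (weight 1) → 2/7; Asgeir (weight 1/2) → 1/7; Trygve (weight 1) → 2/7; Dagny (weight 1) → 2/7.
Oskar is living and takes 2/7.
Asgeir predeceased; the 1/7 allotted to Asgeir's branch passes to Asgeir's issue by representation.
The 1/7 is divided into 2 equal shares of 1/14 among Vidar, Frida.
Vidar is living and takes 1/14.
Frida is living and takes 1/14.
Trygve is living and takes 2/7.
Dagny is living and takes 2/7.

Dagny 2/7; Frida 1/14; Oskar 2/7; Trygve 2/7; Vidar 1/14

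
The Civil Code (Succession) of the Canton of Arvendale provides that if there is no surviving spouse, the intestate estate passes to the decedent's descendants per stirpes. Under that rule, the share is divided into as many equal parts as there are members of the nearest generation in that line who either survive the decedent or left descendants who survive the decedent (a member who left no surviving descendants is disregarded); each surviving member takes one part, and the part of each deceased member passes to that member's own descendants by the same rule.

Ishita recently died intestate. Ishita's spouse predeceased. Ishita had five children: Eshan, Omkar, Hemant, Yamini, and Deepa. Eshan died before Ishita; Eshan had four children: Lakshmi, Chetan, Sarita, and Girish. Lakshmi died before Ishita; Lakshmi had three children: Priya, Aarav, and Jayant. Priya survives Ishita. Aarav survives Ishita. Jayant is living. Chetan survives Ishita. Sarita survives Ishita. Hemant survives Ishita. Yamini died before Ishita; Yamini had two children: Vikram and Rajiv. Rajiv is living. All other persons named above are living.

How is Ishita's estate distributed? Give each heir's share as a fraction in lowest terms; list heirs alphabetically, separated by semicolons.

There is no surviving spouse, so the entire estate passes to Ishita's descendants per stirpes.
The estate is divided into 5 equal shares of 1/5 among Eshan, Omkar, Hemant, Yamini, Deepa.
Eshan predeceased; the 1/5 allotted to Eshan's branch passes to Eshan's issue by representation.
The 1/5 is divided into 4 equal shares of 1/20 among Lakshmi, Chetan, Sarita, Girish.
Lakshmi predeceased; the 1/20 allotted to Lakshmi's branch passes to Lakshmi's issue by representation.
The 1/20 is divided into 3 equal shares of 1/60 among Priya, Aarav, Jayant.
Priya is living and takes 1/60.
Aarav is living and takes 1/60.
Jayant is living and takes 1/60.
Chetan is living and takes 1/20.
Sarita is living and takes 1/20.
Girish is living and takes 1/20.
Omkar is living and takes 1/5.
Hemant is living and takes 1/5.
Yamini predeceased; the 1/5 allotted to Yamini's branch passes to Yamini's issue by representation.
The 1/5 is divided into 2 equal shares of 1/10 among Vikram, Rajiv.
Vikram is living and takes 1/10.
Rajiv is living and takes 1/10.
Deepa is living and takes 1/5.

Aarav 1/60; Chetan 1/20; Deepa 1/5; Girish 1/20; Hemant 1/5; Jayant 1/60; Omkar 1/5; Priya 1/60; Rajiv 1/10; Sarita 1/20; Vikram 1/10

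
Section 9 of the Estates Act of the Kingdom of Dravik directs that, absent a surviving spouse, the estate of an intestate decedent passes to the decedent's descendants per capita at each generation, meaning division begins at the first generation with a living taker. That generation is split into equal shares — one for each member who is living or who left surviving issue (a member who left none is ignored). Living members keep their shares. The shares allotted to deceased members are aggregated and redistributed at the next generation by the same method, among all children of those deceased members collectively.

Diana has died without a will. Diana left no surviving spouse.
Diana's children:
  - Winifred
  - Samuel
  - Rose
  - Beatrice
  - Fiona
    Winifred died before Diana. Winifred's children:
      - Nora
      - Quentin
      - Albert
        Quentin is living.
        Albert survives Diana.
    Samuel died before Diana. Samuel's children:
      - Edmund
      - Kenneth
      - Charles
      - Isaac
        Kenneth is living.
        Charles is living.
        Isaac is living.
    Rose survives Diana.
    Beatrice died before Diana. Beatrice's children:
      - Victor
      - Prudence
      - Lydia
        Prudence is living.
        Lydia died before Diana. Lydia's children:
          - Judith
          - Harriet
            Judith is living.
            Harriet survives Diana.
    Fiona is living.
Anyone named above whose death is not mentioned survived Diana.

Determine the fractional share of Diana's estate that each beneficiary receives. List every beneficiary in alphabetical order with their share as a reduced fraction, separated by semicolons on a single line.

There is no surviving spouse, so the entire estate passes to Diana's descendants per capita at each generation.
At generation 1 (Winifred, Samuel, Rose, Beatrice, Fiona) there are 5 shares of (1)/5 = 1/5 each.
Living: Rose and Fiona — each takes 1/5.
Deceased: Winifred, Samuel, and Beatrice. Their combined 3/5 is pooled and carried to generation 2.
At generation 2 (Nora, Quentin, Albert, Edmund, Kenneth, Charles, Isaac, Victor, Prudence, Lydia) there are 10 shares of (3/5)/10 = 3/50 each.
Living: Nora, Quentin, Albert, Edmund, Kenneth, Charles, Isaac, Victor, and Prudence — each takes 3/50.
Deceased: Lydia. That 3/50 share is carried to generation 3.
At generation 3 (Judith, Harriet) there are 2 shares of (3/50)/2 = 3/100 each.
Living: Judith and Harriet — each takes 3/100.

Albert 3/50; Charles 3/50; Edmund 3/50; Fiona 1/5; Harriet 3/100; Isaac 3/50; Judith 3/100; Kenneth 3/50; Nora 3/50; Prudence 3/50; Quentin 3/50; Rose 1/5; Victor 3/50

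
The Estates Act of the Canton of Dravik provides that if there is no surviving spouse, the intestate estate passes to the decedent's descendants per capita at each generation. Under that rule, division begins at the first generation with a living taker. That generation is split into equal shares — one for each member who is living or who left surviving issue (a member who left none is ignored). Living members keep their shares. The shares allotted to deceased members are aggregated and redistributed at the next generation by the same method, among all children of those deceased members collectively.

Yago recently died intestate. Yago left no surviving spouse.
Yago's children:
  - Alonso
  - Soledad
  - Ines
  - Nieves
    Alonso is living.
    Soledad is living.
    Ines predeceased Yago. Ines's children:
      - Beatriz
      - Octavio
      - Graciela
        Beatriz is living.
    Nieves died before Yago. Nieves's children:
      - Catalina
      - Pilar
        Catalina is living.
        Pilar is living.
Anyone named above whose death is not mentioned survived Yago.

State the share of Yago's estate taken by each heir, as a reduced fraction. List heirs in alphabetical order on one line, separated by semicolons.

Alonso 1/4; Beatriz 1/10; Catalina 1/10; Graciela 1/10; Octavio 1/10; Pilar 1/10; Soledad 1/4

There is no surviving spouse, so the entire estate passes to Yago's descendants per capita at each generation.
At generation 1 (Alonso, Soledad, Ines, Nieves) there are 4 shares of (1)/4 = 1/4 each.
Living: Alonso and Soledad — each takes 1/4.
Deceased: Ines and Nieves. Their combined 1/2 is pooled and carried to generation 2.
At generation 2 (Beatriz, Octavio, Graciela, Catalina, Pilar) there are 5 shares of (1/2)/5 = 1/10 each.
Living: Beatriz, Octavio, Graciela, Catalina, and Pilar — each takes 1/10.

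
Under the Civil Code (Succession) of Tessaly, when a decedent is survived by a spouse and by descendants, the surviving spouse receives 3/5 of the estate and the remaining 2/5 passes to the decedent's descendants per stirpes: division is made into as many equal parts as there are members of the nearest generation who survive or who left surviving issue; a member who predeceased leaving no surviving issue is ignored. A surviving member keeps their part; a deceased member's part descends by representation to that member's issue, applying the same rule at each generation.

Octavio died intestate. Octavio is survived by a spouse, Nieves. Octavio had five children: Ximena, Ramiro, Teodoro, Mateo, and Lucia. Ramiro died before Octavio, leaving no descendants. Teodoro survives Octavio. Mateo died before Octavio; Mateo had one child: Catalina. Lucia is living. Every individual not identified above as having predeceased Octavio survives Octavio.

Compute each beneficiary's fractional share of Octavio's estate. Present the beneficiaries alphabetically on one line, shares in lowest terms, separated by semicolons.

Catalina 1/10; Lucia 1/10; Nieves 3/5; Teodoro 1/10; Ximena 1/10

Nieves, as surviving spouse, takes 3/5.
The remaining 2/5 passes to Octavio's descendants per stirpes.
Ramiro left no surviving issue, so that branch lapses and is disregarded.
The 2/5 is divided into 4 equal shares of 1/10 among Ximena, Teodoro, Mateo, Lucia.
Ximena is living and takes 1/10.
Teodoro is living and takes 1/10.
Mateo predeceased; the 1/10 allotted to Mateo's branch passes to Mateo's issue by representation.
Catalina is the sole taker at this level and receives the full 1/10.
Lucia is living and takes 1/10.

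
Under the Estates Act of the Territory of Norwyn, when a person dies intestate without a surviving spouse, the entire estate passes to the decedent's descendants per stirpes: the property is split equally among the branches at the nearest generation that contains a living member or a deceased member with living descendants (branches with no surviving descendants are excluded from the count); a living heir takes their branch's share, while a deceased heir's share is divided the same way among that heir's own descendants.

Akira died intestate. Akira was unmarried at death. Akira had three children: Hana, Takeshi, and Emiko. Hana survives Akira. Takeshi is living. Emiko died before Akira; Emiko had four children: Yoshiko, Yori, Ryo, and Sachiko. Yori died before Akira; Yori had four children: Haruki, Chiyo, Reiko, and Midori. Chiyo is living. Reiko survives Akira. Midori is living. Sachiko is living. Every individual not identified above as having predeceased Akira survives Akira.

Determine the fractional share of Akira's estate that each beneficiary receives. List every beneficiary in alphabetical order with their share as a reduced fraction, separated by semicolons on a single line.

There is no surviving spouse, so the entire estate passes to Akira's descendants per stirpes.
The estate is divided into 3 equal shares of 1/3 among Hana, Takeshi, Emiko.
Hana is living and takes 1/3.
Takeshi is living and takes 1/3.
Emiko predeceased; the 1/3 allotted to Emiko's branch passes to Emiko's issue by representation.
The 1/3 is divided into 4 equal shares of 1/12 among Yoshiko, Yori, Ryo, Sachiko.
Yoshiko is living and takes 1/12.
Yori predeceased; the 1/12 allotted to Yori's branch passes to Yori's issue by representation.
The 1/12 is divided into 4 equal shares of 1/48 among Haruki, Chiyo, Reiko, Midori.
Haruki is living and takes 1/48.
Chiyo is living and takes 1/48.
Reiko is living and takes 1/48.
Midori is living and takes 1/48.
Ryo is living and takes 1/12.
Sachiko is living and takes 1/12.

Chiyo 1/48; Hana 1/3; Haruki 1/48; Midori 1/48; Reiko 1/48; Ryo 1/12; Sachiko 1/12; Takeshi 1/3; Yoshiko 1/12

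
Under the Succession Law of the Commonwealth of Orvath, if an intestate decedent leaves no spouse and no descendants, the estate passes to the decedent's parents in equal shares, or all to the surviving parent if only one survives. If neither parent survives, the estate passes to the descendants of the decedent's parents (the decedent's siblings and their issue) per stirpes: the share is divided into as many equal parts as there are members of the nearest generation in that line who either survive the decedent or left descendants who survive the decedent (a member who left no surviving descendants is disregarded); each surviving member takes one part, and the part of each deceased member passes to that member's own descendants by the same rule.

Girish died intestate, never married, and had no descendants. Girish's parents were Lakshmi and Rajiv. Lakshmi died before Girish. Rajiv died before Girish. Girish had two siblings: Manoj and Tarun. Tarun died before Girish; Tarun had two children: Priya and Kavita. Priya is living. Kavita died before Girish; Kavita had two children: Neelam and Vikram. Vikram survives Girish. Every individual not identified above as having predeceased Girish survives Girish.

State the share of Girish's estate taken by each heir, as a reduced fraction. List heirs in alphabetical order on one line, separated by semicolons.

Manoj 1/2; Neelam 1/8; Priya 1/4; Vikram 1/8

Neither parent survives and there are no descendants, so the estate passes to Girish's siblings and their issue per stirpes.
The estate is divided into 2 equal shares of 1/2 among Manoj, Tarun.
Manoj is living and takes 1/2.
Tarun predeceased; the 1/2 allotted to Tarun's branch passes to Tarun's issue by representation.
The 1/2 is divided into 2 equal shares of 1/4 among Priya, Kavita.
Priya is living and takes 1/4.
Kavita predeceased; the 1/4 allotted to Kavita's branch passes to Kavita's issue by representation.
The 1/4 is divided into 2 equal shares of 1/8 among Neelam, Vikram.
Neelam is living and takes 1/8.
Vikram is living and takes 1/8.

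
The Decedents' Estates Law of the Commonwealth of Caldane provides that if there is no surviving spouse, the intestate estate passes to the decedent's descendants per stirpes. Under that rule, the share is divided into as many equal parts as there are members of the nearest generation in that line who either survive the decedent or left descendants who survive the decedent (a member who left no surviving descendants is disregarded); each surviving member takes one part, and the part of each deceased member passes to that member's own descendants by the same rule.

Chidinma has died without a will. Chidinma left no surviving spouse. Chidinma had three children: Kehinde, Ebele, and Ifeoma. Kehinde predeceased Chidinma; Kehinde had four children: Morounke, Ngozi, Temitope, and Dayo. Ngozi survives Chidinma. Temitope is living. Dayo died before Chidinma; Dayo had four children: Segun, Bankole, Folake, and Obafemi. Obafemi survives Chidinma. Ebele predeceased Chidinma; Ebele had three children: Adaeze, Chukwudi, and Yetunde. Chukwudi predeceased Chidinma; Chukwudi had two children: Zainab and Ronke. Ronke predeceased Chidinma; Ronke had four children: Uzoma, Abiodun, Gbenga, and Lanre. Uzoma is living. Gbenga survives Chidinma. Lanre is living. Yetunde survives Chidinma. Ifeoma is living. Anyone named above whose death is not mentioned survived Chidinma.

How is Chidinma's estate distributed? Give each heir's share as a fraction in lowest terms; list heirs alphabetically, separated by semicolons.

Abiodun 1/72; Adaeze 1/9; Bankole 1/48; Folake 1/48; Gbenga 1/72; Ifeoma 1/3; Lanre 1/72; Morounke 1/12; Ngozi 1/12; Obafemi 1/48; Segun 1/48; Temitope 1/12; Uzoma 1/72; Yetunde 1/9; Zainab 1/18

There is no surviving spouse, so the entire estate passes to Chidinma's descendants per stirpes.
The estate is divided into 3 equal shares of 1/3 among Kehinde, Ebele, Ifeoma.
Kehinde predeceased; the 1/3 allotted to Kehinde's branch passes to Kehinde's issue by representation.
The 1/3 is divided into 4 equal shares of 1/12 among Morounke, Ngozi, Temitope, Dayo.
Morounke is living and takes 1/12.
Ngozi is living and takes 1/12.
Temitope is living and takes 1/12.
Dayo predeceased; the 1/12 allotted to Dayo's branch passes to Dayo's issue by representation.
The 1/12 is divided into 4 equal shares of 1/48 among Segun, Bankole, Folake, Obafemi.
Segun is living and takes 1/48.
Bankole is living and takes 1/48.
Folake is living and takes 1/48.
Obafemi is living and takes 1/48.
Ebele predeceased; the 1/3 allotted to Ebele's branch passes to Ebele's issue by representation.
The 1/3 is divided into 3 equal shares of 1/9 among Adaeze, Chukwudi, Yetunde.
Adaeze is living and takes 1/9.
Chukwudi predeceased; the 1/9 allotted to Chukwudi's branch passes to Chukwudi's issue by representation.
The 1/9 is divided into 2 equal shares of 1/18 among Zainab, Ronke.
Zainab is living and takes 1/18.
Ronke predeceased; the 1/18 allotted to Ronke's branch passes to Ronke's issue by representation.
The 1/18 is divided into 4 equal shares of 1/72 among Uzoma, Abiodun, Gbenga, Lanre.
Uzoma is living and takes 1/72.
Abiodun is living and takes 1/72.
Gbenga is living and takes 1/72.
Lanre is living and takes 1/72.
Yetunde is living and takes 1/9.
Ifeoma is living and takes 1/3.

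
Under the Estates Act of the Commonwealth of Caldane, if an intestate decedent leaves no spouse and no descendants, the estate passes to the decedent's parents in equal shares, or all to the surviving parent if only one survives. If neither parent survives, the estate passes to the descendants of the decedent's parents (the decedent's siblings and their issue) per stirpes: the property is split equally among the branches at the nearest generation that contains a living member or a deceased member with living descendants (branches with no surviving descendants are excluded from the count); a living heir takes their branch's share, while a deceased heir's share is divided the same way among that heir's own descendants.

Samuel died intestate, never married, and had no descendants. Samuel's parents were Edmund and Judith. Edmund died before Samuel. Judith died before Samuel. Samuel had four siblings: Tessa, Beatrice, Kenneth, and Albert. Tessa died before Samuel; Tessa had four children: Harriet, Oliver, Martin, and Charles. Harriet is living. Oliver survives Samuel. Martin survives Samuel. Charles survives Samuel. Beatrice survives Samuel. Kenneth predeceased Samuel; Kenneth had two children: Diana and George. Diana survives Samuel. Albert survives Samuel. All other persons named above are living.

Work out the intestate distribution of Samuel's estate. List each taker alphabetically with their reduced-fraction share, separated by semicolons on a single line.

Neither parent survives and there are no descendants, so the estate passes to Samuel's siblings and their issue per stirpes.
The estate is divided into 4 equal shares of 1/4 among Tessa, Beatrice, Kenneth, Albert.
Tessa predeceased; the 1/4 allotted to Tessa's branch passes to Tessa's issue by representation.
The 1/4 is divided into 4 equal shares of 1/16 among Harriet, Oliver, Martin, Charles.
Harriet is living and takes 1/16.
Oliver is living and takes 1/16.
Martin is living and takes 1/16.
Charles is living and takes 1/16.
Beatrice is living and takes 1/4.
Kenneth predeceased; the 1/4 allotted to Kenneth's branch passes to Kenneth's issue by representation.
The 1/4 is divided into 2 equal shares of 1/8 among Diana, George.
Diana is living and takes 1/8.
George is living and takes 1/8.
Albert is living and takes 1/4.

Albert 1/4; Beatrice 1/4; Charles 1/16; Diana 1/8; George 1/8; Harriet 1/16; Martin 1/16; Oliver 1/16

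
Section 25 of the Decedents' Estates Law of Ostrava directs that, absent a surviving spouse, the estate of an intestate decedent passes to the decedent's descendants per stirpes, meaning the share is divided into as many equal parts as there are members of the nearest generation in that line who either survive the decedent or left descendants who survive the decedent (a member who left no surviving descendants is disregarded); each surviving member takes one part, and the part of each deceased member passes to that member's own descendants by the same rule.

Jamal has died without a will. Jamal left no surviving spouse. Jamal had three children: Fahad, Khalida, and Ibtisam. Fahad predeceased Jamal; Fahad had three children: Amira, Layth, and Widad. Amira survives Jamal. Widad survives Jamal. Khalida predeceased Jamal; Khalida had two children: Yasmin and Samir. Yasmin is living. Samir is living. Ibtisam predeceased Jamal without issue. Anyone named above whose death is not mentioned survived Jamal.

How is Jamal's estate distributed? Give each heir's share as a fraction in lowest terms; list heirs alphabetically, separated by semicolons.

Amira 1/6; Layth 1/6; Samir 1/4; Widad 1/6; Yasmin 1/4

There is no surviving spouse, so the entire estate passes to Jamal's descendants per stirpes.
Ibtisam left no surviving issue, so that branch lapses and is disregarded.
The estate is divided into 2 equal shares of 1/2 among Fahad, Khalida.
Fahad predeceased; the 1/2 allotted to Fahad's branch passes to Fahad's issue by representation.
The 1/2 is divided into 3 equal shares of 1/6 among Amira, Layth, Widad.
Amira is living and takes 1/6.
Layth is living and takes 1/6.
Widad is living and takes 1/6.
Khalida predeceased; the 1/2 allotted to Khalida's branch passes to Khalida's issue by representation.
The 1/2 is divided into 2 equal shares of 1/4 among Yasmin, Samir.
Yasmin is living and takes 1/4.
Samir is living and takes 1/4.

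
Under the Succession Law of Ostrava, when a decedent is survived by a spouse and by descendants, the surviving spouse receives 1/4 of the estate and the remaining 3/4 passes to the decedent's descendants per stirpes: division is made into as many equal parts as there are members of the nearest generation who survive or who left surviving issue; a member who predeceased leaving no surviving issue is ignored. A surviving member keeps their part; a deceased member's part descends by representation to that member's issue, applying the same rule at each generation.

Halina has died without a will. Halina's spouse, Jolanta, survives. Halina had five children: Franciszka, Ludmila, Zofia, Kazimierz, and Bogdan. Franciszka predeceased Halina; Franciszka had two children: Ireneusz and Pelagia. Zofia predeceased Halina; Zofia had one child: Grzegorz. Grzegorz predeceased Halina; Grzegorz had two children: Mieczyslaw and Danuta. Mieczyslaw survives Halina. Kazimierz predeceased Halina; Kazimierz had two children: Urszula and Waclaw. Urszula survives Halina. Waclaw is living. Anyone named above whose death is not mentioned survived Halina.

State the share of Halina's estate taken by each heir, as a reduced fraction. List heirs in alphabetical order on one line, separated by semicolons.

Jolanta, as surviving spouse, takes 1/4.
The remaining 3/4 passes to Halina's descendants per stirpes.
The 3/4 is divided into 5 equal shares of 3/20 among Franciszka, Ludmila, Zofia, Kazimierz, Bogdan.
Franciszka predeceased; the 3/20 allotted to Franciszka's branch passes to Franciszka's issue by representation.
The 3/20 is divided into 2 equal shares of 3/40 among Ireneusz, Pelagia.
Ireneusz is living and takes 3/40.
Pelagia is living and takes 3/40.
Ludmila is living and takes 3/20.
Zofia predeceased; the 3/20 allotted to Zofia's branch passes to Zofia's issue by representation.
Grzegorz's line is the sole branch at this level, so the full 3/20 passes to Grzegorz's issue by representation.
The 3/20 is divided into 2 equal shares of 3/40 among Mieczyslaw, Danuta.
Mieczyslaw is living and takes 3/40.
Danuta is living and takes 3/40.
Kazimierz predeceased; the 3/20 allotted to Kazimierz's branch passes to Kazimierz's issue by representation.
The 3/20 is divided into 2 equal shares of 3/40 among Urszula, Waclaw.
Urszula is living and takes 3/40.
Waclaw is living and takes 3/40.
Bogdan is living and takes 3/20.

Bogdan 3/20; Danuta 3/40; Ireneusz 3/40; Jolanta 1/4; Ludmila 3/20; Mieczyslaw 3/40; Pelagia 3/40; Urszula 3/40; Waclaw 3/40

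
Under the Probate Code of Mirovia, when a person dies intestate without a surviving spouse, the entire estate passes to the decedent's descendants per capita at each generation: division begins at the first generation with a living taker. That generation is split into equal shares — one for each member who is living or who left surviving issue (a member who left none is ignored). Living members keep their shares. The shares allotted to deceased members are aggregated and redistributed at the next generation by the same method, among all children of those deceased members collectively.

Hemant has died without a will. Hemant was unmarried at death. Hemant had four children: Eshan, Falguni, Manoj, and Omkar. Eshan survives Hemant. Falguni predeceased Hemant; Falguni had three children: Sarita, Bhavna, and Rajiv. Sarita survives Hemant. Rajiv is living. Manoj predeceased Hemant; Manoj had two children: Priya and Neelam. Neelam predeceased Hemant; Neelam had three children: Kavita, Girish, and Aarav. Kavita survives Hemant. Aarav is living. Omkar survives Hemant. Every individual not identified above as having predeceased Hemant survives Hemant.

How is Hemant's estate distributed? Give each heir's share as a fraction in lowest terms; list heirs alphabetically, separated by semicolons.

There is no surviving spouse, so the entire estate passes to Hemant's descendants per capita at each generation.
At generation 1 (Eshan, Falguni, Manoj, Omkar) there are 4 shares of (1)/4 = 1/4 each.
Living: Eshan and Omkar — each takes 1/4.
Deceased: Falguni and Manoj. Their combined 1/2 is pooled and carried to generation 2.
At generation 2 (Sarita, Bhavna, Rajiv, Priya, Neelam) there are 5 shares of (1/2)/5 = 1/10 each.
Living: Sarita, Bhavna, Rajiv, and Priya — each takes 1/10.
Deceased: Neelam. That 1/10 share is carried to generation 3.
At generation 3 (Kavita, Girish, Aarav) there are 3 shares of (1/10)/3 = 1/30 each.
Living: Kavita, Girish, and Aarav — each takes 1/30.

Aarav 1/30; Bhavna 1/10; Eshan 1/4; Girish 1/30; Kavita 1/30; Omkar 1/4; Priya 1/10; Rajiv 1/10; Sarita 1/10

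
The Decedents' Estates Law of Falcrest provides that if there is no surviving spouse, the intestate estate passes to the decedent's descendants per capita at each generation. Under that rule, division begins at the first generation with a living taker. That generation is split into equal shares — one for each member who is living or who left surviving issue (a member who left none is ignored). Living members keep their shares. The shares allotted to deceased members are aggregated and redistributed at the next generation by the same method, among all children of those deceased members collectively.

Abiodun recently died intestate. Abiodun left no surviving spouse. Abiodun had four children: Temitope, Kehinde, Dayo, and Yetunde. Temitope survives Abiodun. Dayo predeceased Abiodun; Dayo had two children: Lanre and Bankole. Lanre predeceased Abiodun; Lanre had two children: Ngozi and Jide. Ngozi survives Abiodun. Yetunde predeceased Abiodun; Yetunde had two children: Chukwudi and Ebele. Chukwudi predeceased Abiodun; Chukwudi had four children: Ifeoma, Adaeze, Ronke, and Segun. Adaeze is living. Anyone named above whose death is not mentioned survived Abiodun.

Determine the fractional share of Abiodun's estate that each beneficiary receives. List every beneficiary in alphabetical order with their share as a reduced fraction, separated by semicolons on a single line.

Adaeze 1/24; Bankole 1/8; Ebele 1/8; Ifeoma 1/24; Jide 1/24; Kehinde 1/4; Ngozi 1/24; Ronke 1/24; Segun 1/24; Temitope 1/4

There is no surviving spouse, so the entire estate passes to Abiodun's descendants per capita at each generation.
At generation 1 (Temitope, Kehinde, Dayo, Yetunde) there are 4 shares of (1)/4 = 1/4 each.
Living: Temitope and Kehinde — each takes 1/4.
Deceased: Dayo and Yetunde. Their combined 1/2 is pooled and carried to generation 2.
At generation 2 (Lanre, Bankole, Chukwudi, Ebele) there are 4 shares of (1/2)/4 = 1/8 each.
Living: Bankole and Ebele — each takes 1/8.
Deceased: Lanre and Chukwudi. Their combined 1/4 is pooled and carried to generation 3.
At generation 3 (Ngozi, Jide, Ifeoma, Adaeze, Ronke, Segun) there are 6 shares of (1/4)/6 = 1/24 each.
Living: Ngozi, Jide, Ifeoma, Adaeze, Ronke, and Segun — each takes 1/24.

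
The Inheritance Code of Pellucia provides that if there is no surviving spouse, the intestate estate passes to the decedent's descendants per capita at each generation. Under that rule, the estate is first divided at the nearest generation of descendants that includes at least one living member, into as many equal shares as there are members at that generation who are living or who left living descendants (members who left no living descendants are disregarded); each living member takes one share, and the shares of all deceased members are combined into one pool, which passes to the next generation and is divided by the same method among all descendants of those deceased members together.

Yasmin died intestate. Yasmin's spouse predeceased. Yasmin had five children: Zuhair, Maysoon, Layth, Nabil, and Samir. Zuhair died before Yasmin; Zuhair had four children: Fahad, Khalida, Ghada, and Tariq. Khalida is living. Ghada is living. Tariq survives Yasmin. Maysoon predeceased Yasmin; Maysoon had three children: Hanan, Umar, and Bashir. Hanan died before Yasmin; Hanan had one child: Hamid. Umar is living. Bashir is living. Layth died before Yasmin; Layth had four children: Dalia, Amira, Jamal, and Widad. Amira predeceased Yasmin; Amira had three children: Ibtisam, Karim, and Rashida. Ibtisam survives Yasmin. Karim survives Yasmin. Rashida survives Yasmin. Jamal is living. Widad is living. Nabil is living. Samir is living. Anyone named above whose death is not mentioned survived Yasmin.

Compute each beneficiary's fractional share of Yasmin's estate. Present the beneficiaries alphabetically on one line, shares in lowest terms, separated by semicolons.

Bashir 3/55; Dalia 3/55; Fahad 3/55; Ghada 3/55; Hamid 3/110; Ibtisam 3/110; Jamal 3/55; Karim 3/110; Khalida 3/55; Nabil 1/5; Rashida 3/110; Samir 1/5; Tariq 3/55; Umar 3/55; Widad 3/55

There is no surviving spouse, so the entire estate passes to Yasmin's descendants per capita at each generation.
At generation 1 (Zuhair, Maysoon, Layth, Nabil, Samir) there are 5 shares of (1)/5 = 1/5 each.
Living: Nabil and Samir — each takes 1/5.
Deceased: Zuhair, Maysoon, and Layth. Their combined 3/5 is pooled and carried to generation 2.
At generation 2 (Fahad, Khalida, Ghada, Tariq, Hanan, Umar, Bashir, Dalia, Amira, Jamal, Widad) there are 11 shares of (3/5)/11 = 3/55 each.
Living: Fahad, Khalida, Ghada, Tariq, Umar, Bashir, Dalia, Jamal, and Widad — each takes 3/55.
Deceased: Hanan and Amira. Their combined 6/55 is pooled and carried to generation 3.
At generation 3 (Hamid, Ibtisam, Karim, Rashida) there are 4 shares of (6/55)/4 = 3/110 each.
Living: Hamid, Ibtisam, Karim, and Rashida — each takes 3/110.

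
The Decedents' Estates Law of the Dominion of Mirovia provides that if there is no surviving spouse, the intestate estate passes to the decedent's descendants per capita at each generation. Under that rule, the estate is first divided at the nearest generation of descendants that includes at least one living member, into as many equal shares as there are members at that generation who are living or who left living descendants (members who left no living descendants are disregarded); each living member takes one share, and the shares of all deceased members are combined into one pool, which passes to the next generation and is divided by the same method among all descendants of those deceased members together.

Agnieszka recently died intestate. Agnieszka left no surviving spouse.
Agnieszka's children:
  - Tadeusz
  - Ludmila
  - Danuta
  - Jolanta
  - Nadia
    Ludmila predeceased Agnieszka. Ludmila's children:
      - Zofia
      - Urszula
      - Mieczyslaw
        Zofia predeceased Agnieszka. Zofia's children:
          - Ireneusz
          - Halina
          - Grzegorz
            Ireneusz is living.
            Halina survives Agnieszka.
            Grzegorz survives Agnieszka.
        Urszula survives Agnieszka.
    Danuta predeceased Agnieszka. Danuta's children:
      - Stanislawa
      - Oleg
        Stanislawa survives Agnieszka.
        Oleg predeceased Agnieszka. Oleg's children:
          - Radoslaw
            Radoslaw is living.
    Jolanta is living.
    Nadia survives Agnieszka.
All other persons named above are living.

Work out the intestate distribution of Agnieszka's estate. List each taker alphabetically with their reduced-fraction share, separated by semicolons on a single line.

There is no surviving spouse, so the entire estate passes to Agnieszka's descendants per capita at each generation.
At generation 1 (Tadeusz, Ludmila, Danuta, Jolanta, Nadia) there are 5 shares of (1)/5 = 1/5 each.
Living: Tadeusz, Jolanta, and Nadia — each takes 1/5.
Deceased: Ludmila and Danuta. Their combined 2/5 is pooled and carried to generation 2.
At generation 2 (Zofia, Urszula, Mieczyslaw, Stanislawa, Oleg) there are 5 shares of (2/5)/5 = 2/25 each.
Living: Urszula, Mieczyslaw, and Stanislawa — each takes 2/25.
Deceased: Zofia and Oleg. Their combined 4/25 is pooled and carried to generation 3.
At generation 3 (Ireneusz, Halina, Grzegorz, Radoslaw) there are 4 shares of (4/25)/4 = 1/25 each.
Living: Ireneusz, Halina, Grzegorz, and Radoslaw — each takes 1/25.

Grzegorz 1/25; Halina 1/25; Ireneusz 1/25; Jolanta 1/5; Mieczyslaw 2/25; Nadia 1/5; Radoslaw 1/25; Stanislawa 2/25; Tadeusz 1/5; Urszula 2/25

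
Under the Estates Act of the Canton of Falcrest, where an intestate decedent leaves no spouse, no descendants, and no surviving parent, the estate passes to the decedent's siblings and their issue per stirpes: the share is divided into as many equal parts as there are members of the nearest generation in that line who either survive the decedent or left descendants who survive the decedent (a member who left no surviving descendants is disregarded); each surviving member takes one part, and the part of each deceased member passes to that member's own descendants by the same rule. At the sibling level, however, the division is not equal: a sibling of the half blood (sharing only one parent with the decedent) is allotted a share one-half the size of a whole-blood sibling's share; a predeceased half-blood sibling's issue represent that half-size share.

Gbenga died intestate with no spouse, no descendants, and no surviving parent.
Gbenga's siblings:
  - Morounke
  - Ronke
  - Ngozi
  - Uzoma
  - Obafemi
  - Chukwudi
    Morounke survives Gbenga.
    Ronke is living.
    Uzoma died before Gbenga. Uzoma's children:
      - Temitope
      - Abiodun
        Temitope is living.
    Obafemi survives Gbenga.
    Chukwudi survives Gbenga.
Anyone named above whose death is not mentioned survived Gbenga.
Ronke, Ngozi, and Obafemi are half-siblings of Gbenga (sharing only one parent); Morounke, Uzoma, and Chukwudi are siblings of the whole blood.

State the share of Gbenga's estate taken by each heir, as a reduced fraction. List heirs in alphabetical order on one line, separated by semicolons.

No spouse, descendants, or parent survives, so the estate passes to Gbenga's siblings per stirpes.
Half-blood siblings count for one-half the weight of whole-blood siblings at the initial division.
Dividing 1 in proportion to weights (total weight 9/2): Morounke (weight 1) → 2/9; Ronke (weight 1/2) → 1/9; Ngozi (weight 1/2) → 1/9; Uzoma (weight 1) → 2/9; Obafemi (weight 1/2) → 1/9; Chukwudi (weight 1) → 2/9.
Morounke is living and takes 2/9.
Ronke is living and takes 1/9.
Ngozi is living and takes 1/9.
Uzoma predeceased; the 2/9 allotted to Uzoma's branch passes to Uzoma's issue by representation.
The 2/9 is divided into 2 equal shares of 1/9 among Temitope, Abiodun.
Temitope is living and takes 1/9.
Abiodun is living and takes 1/9.
Obafemi is living and takes 1/9.
Chukwudi is living and takes 2/9.

Abiodun 1/9; Chukwudi 2/9; Morounke 2/9; Ngozi 1/9; Obafemi 1/9; Ronke 1/9; Temitope 1/9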